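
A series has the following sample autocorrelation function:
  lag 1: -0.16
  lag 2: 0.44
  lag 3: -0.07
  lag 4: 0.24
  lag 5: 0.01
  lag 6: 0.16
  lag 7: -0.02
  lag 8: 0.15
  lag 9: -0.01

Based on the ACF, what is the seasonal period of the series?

The largest autocorrelation is r_2 = 0.44, with weaker echoes at lags 4 (0.24), 6 (0.16) and 8 (0.15); the remaining lags stay at or below 0.01.
The dominant spike at lag 2 indicates a seasonal period of 2.

2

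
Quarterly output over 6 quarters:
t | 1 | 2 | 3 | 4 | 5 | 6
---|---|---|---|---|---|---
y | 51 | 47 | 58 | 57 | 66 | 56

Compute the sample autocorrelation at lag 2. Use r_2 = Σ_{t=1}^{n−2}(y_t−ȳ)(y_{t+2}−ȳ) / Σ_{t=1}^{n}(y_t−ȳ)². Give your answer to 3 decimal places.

0.007

Mean ȳ = (51 + 47 + 58 + 57 + 66 + 56)/6 = 55.8333
Deviations from mean: -4.8333, -8.8333, 2.1667, 1.1667, 10.1667, 0.1667
Numerator Σ_{t=1}^{4}(y_t−ȳ)(y_{t+2}−ȳ) = 1.4444
Denominator Σ(y_t−ȳ)² = 210.8333
r_2 = 1.4444 / 210.8333 = 0.007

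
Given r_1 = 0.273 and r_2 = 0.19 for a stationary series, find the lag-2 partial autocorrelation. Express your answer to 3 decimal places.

φ_{22} = (r_2 − r_1²) / (1 − r_1²)
r_1² = (0.273)² = 0.074529
Numerator = 0.19 − 0.0745 = 0.1155; denominator = 1 − 0.0745 = 0.9255
φ_{22} = 0.1155 / 0.9255 = 0.125

0.125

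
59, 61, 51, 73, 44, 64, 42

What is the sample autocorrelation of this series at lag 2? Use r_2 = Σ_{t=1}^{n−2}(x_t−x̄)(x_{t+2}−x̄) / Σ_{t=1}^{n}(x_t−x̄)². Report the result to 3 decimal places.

0.577

Mean x̄ = (59 + 61 + 51 + 73 + 44 + 64 + 42)/7 = 56.2857
Numerator Σ_{t=1}^{5}(x_t−x̄)(x_{t+2}−x̄) = 433.8367
Denominator Σ(x_t−x̄)² = 751.4286
r_2 = 433.8367 / 751.4286 = 0.577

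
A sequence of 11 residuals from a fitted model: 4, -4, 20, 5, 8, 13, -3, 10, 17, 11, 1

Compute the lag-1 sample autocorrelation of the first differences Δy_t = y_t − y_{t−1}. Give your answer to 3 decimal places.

First differences Δy: -8, 24, -15, 3, 5, -16, 13, 7, -6, -10
Mean of differences = -0.3000
Numerator Σ(Δy_t−Δȳ)(Δy_{t+1}−Δȳ) = -756.5900
Denominator Σ(Δy_t−Δȳ)² = 1508.1000
r_1(Δy) = -756.5900 / 1508.1000 = -0.502

-0.502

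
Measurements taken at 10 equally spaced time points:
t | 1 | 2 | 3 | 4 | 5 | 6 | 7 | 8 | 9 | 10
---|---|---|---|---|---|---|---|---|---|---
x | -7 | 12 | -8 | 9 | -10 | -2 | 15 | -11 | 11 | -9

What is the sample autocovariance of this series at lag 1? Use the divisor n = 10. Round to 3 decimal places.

-73.700

Mean x̄ = (-7 + 12 − 8 + 9 − 10 − 2 + 15 − 11 + 11 − 9)/10 = 0.0000
Σ_{t=1}^{9}(x_t−x̄)(x_{t+1}−x̄) = -737.0000
γ_1 = -737.0000 / 10 = -73.700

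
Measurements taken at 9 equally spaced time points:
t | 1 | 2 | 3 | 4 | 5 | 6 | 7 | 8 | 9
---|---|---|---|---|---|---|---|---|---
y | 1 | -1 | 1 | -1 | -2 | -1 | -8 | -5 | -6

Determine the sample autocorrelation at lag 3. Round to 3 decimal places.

-0.046

Mean ȳ = (1 − 1 + 1 − 1 − 2 − 1 − 8 − 5 − 6)/9 = -2.4444
Numerator Σ_{t=1}^{6}(y_t−ȳ)(y_{t+3}−ȳ) = -3.7037
Denominator Σ(y_t−ȳ)² = 80.2222
r_3 = -3.7037 / 80.2222 = -0.046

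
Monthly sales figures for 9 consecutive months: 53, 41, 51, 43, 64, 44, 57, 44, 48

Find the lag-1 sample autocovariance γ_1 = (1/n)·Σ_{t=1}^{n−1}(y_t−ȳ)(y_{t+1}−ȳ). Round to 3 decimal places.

Mean ȳ = (53 + 41 + 51 + 43 + 64 + 44 + 57 + 44 + 48)/9 = 49.4444
Σ_{t=1}^{8}(y_t−ȳ)(y_{t+1}−ȳ) = -300.6420
γ_1 = -300.6420 / 9 = -33.405

-33.405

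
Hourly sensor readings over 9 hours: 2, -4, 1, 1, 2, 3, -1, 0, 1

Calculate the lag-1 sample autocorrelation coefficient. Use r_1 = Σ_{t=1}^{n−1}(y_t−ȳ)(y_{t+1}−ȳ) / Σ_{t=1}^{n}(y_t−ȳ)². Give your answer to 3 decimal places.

-0.217

Mean ȳ = (2 − 4 + 1 + 1 + 2 + 3 − 1 + 0 + 1)/9 = 0.5556
Numerator Σ_{t=1}^{8}(y_t−ȳ)(y_{t+1}−ȳ) = -7.4198
Denominator Σ(y_t−ȳ)² = 34.2222
r_1 = -7.4198 / 34.2222 = -0.217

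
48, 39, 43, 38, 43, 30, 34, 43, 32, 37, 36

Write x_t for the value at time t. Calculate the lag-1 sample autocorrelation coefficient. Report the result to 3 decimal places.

Mean x̄ = (48 + 39 + 43 + 38 + 43 + 30 + 34 + 43 + 32 + 37 + 36)/11 = 38.4545
Numerator Σ_{t=1}^{10}(x_t−x̄)(x_{t+1}−x̄) = -33.8430
Denominator Σ(x_t−x̄)² = 294.7273
r_1 = -33.8430 / 294.7273 = -0.115

-0.115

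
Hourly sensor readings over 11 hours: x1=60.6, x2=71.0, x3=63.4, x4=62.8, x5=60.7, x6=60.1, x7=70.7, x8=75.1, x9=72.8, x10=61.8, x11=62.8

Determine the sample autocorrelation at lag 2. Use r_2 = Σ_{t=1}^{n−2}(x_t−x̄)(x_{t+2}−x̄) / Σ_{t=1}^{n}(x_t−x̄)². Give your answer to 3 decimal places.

-0.240

Mean x̄ = (60.6 + 71.0 + 63.4 + 62.8 + 60.7 + 60.1 + 70.7 + 75.1 + 72.8 + 61.8 + 62.8)/11 = 65.6182
Numerator Σ_{t=1}^{9}(x_t−x̄)(x_{t+2}−x̄) = -74.8370
Denominator Σ(x_t−x̄)² = 311.4764
r_2 = -74.8370 / 311.4764 = -0.240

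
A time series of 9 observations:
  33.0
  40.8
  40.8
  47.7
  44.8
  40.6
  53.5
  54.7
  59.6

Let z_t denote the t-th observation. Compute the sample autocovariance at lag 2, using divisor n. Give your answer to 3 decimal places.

Mean z̄ = (33.0 + 40.8 + 40.8 + 47.7 + 44.8 + 40.6 + 53.5 + 54.7 + 59.6)/9 = 46.1667
Σ_{t=1}^{7}(z_t−z̄)(z_{t+2}−z̄) = 102.2178
γ_2 = 102.2178 / 9 = 11.358

11.358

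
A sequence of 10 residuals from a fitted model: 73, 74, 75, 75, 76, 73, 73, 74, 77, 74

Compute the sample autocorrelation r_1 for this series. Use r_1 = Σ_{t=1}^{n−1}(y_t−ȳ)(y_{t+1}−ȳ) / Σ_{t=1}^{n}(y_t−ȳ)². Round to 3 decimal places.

Mean ȳ = (73 + 74 + 75 + 75 + 76 + 73 + 73 + 74 + 77 + 74)/10 = 74.4000
Numerator Σ_{t=1}^{9}(y_t−ȳ)(y_{t+1}−ȳ) = -0.1600
Denominator Σ(y_t−ȳ)² = 16.4000
r_1 = -0.1600 / 16.4000 = -0.010

-0.010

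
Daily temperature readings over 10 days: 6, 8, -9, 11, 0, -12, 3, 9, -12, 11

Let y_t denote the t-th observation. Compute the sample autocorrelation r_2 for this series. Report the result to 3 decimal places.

Mean ȳ = (6 + 8 − 9 + 11 + 0 − 12 + 3 + 9 − 12 + 11)/10 = 1.5000
Numerator Σ_{t=1}^{8}(y_t−ȳ)(y_{t+2}−ȳ) = -150.5000
Denominator Σ(y_t−ȳ)² = 778.5000
r_2 = -150.5000 / 778.5000 = -0.193

-0.193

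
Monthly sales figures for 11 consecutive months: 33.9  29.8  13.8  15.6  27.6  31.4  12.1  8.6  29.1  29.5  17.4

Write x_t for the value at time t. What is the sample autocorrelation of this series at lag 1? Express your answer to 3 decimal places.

Mean x̄ = (33.9 + 29.8 + 13.8 + 15.6 + 27.6 + 31.4 + 12.1 + 8.6 + 29.1 + 29.5 + 17.4)/11 = 22.6182
Numerator Σ_{t=1}^{10}(x_t−x̄)(x_{t+1}−x̄) = 61.2769
Denominator Σ(x_t−x̄)² = 831.5564
r_1 = 61.2769 / 831.5564 = 0.074

0.074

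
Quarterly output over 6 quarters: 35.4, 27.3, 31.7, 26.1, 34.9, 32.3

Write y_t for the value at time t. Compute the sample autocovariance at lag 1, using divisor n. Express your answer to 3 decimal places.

Mean ȳ = (35.4 + 27.3 + 31.7 + 26.1 + 34.9 + 32.3)/6 = 31.2833
Deviations: 4.1167, -3.9833, 0.4167, -5.1833, 3.6167, 1.0167
Σ_{t=1}^{5}(y_t−ȳ)(y_{t+1}−ȳ) = -35.2869
γ_1 = -35.2869 / 6 = -5.881

-5.881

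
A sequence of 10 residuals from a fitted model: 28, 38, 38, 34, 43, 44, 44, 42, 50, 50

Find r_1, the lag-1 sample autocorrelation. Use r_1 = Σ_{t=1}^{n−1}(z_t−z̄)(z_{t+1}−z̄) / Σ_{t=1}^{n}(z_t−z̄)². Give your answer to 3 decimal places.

0.386

Mean z̄ = (28 + 38 + 38 + 34 + 43 + 44 + 44 + 42 + 50 + 50)/10 = 41.1000
Numerator Σ_{t=1}^{9}(z_t−z̄)(z_{t+1}−z̄) = 162.4900
Denominator Σ(z_t−z̄)² = 420.9000
r_1 = 162.4900 / 420.9000 = 0.386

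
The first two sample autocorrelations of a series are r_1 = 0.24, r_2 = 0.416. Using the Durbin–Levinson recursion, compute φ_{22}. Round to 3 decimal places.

φ_{22} = (r_2 − r_1²) / (1 − r_1²)
r_1² = (0.24)² = 0.0576
Numerator = 0.416 − 0.0576 = 0.3584; denominator = 1 − 0.0576 = 0.9424
φ_{22} = 0.3584 / 0.9424 = 0.380

0.380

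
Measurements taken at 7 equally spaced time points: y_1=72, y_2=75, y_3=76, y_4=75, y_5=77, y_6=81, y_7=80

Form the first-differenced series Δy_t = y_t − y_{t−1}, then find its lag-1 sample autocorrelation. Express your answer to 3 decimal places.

First differences Δy: 3, 1, -1, 2, 4, -1
Mean of differences = 1.3333
Numerator Σ(Δy_t−Δȳ)(Δy_{t+1}−Δȳ) = -5.7778
Denominator Σ(Δy_t−Δȳ)² = 21.3333
r_1(Δy) = -5.7778 / 21.3333 = -0.271

-0.271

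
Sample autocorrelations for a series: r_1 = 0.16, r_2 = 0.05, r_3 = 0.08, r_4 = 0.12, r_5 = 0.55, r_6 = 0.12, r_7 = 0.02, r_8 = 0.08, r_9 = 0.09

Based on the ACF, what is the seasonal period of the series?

The largest autocorrelation is r_5 = 0.55; the remaining lags stay at or below 0.16.
The dominant spike at lag 5 indicates a seasonal period of 5.

5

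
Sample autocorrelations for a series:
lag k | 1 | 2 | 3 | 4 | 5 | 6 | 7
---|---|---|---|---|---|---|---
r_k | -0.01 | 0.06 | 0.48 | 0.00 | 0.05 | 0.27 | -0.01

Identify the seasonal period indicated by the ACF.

The largest autocorrelation is r_3 = 0.48, with a weaker echo at lag 6 (0.27); the remaining lags stay at or below 0.06.
The dominant spike at lag 3 indicates a seasonal period of 3.

3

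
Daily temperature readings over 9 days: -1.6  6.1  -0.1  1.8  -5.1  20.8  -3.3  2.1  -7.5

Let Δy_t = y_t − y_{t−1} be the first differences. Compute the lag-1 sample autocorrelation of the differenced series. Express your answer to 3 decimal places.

-0.699

First differences Δy: 7.7, -6.2, 1.9, -6.9, 25.9, -24.1, 5.4, -9.6
Mean of differences = -0.7375
Numerator Σ(Δy_t−Δȳ)(Δy_{t+1}−Δȳ) = -1061.0039
Denominator Σ(Δy_t−Δȳ)² = 1517.5388
r_1(Δy) = -1061.0039 / 1517.5388 = -0.699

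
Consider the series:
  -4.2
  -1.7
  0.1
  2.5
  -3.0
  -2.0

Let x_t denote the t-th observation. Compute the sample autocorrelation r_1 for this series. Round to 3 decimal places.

0.032

Mean x̄ = (-4.2 − 1.7 + 0.1 + 2.5 − 3.0 − 2.0)/6 = -1.3833
Deviations from mean: -2.8167, -0.3167, 1.4833, 3.8833, -1.6167, -0.6167
Σ(x_t−x̄)(x_{t+1}−x̄) = (0.8919) + (-0.4697) + (5.7603) + (-6.2781) + (0.9969) = 0.9014
Denominator Σ(x_t−x̄)² = 28.3083
r_1 = 0.9014 / 28.3083 = 0.032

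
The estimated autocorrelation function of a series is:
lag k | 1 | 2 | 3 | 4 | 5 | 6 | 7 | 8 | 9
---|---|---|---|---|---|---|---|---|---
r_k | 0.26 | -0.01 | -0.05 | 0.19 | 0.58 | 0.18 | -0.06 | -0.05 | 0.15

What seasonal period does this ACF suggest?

The largest autocorrelation is r_5 = 0.58; the remaining lags stay at or below 0.26.
The dominant spike at lag 5 indicates a seasonal period of 5.

5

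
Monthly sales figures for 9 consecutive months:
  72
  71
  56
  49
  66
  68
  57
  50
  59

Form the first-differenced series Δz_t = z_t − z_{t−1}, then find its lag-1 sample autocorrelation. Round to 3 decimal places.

First differences Δz: -1, -15, -7, 17, 2, -11, -7, 9
Mean of differences = -1.6250
Numerator Σ(Δz_t−Δz̄)(Δz_{t+1}−Δz̄) = -9.7656
Denominator Σ(Δz_t−Δz̄)² = 797.8750
r_1(Δz) = -9.7656 / 797.8750 = -0.012

-0.012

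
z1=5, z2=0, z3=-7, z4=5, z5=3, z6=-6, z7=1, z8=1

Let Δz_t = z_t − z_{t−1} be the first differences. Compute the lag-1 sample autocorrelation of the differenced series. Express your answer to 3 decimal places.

-0.337

First differences Δz: -5, -7, 12, -2, -9, 7, 0
Mean of differences = -0.5714
Numerator Σ(Δz_t−Δz̄)(Δz_{t+1}−Δz̄) = -117.7551
Denominator Σ(Δz_t−Δz̄)² = 349.7143
r_1(Δz) = -117.7551 / 349.7143 = -0.337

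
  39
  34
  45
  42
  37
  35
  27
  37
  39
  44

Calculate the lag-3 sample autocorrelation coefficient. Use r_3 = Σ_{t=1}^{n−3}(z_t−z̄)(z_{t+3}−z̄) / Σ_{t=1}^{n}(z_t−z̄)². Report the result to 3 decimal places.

Mean z̄ = (39 + 34 + 45 + 42 + 37 + 35 + 27 + 37 + 39 + 44)/10 = 37.9000
Σ(z_t−z̄)(z_{t+3}−z̄) = (4.5100) + (3.5100) + (-20.5900) + (-44.6900) + (0.8100) + (-3.1900) + (-66.4900) = -126.1300
Denominator Σ(z_t−z̄)² = 250.9000
r_3 = -126.1300 / 250.9000 = -0.503

-0.503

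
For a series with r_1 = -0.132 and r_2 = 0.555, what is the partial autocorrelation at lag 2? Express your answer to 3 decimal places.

0.547

φ_{22} = (r_2 − r_1²) / (1 − r_1²)
r_1² = (-0.132)² = 0.017424
Numerator = 0.555 − 0.0174 = 0.5376; denominator = 1 − 0.0174 = 0.9826
φ_{22} = 0.5376 / 0.9826 = 0.547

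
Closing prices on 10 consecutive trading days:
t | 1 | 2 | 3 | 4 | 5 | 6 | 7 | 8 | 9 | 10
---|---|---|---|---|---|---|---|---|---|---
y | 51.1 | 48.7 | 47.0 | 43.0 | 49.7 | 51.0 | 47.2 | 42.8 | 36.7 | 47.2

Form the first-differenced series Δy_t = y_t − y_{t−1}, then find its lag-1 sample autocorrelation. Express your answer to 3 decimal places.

First differences Δy: -2.4, -1.7, -4.0, 6.7, 1.3, -3.8, -4.4, -6.1, 10.5
Mean of differences = -0.4333
Numerator Σ(Δy_t−Δȳ)(Δy_{t+1}−Δȳ) = -38.0278
Denominator Σ(Δy_t−Δȳ)² = 250.8000
r_1(Δy) = -38.0278 / 250.8000 = -0.152

-0.152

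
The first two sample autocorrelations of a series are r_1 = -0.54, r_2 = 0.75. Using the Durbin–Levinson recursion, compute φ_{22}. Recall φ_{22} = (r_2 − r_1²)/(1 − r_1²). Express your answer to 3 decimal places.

φ_{22} = (r_2 − r_1²) / (1 − r_1²)
r_1² = (-0.54)² = 0.2916
Numerator = 0.75 − 0.2916 = 0.4584; denominator = 1 − 0.2916 = 0.7084
φ_{22} = 0.4584 / 0.7084 = 0.647

0.647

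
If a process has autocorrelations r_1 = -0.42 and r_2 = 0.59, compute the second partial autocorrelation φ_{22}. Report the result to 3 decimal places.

0.502

φ_{22} = (r_2 − r_1²) / (1 − r_1²)
r_1² = (-0.42)² = 0.1764
Numerator = 0.59 − 0.1764 = 0.4136; denominator = 1 − 0.1764 = 0.8236
φ_{22} = 0.4136 / 0.8236 = 0.502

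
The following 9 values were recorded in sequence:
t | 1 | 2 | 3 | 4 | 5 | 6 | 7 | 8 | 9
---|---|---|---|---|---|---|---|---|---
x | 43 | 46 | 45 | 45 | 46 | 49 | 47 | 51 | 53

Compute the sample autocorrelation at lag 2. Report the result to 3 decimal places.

0.203

Mean x̄ = (43 + 46 + 45 + 45 + 46 + 49 + 47 + 51 + 53)/9 = 47.2222
Σ(x_t−x̄)(x_{t+2}−x̄) = (9.3827) + (2.7160) + (2.7160) + (-3.9506) + (0.2716) + (6.7160) + (-1.2840) = 16.5679
Denominator Σ(x_t−x̄)² = 81.5556
r_2 = 16.5679 / 81.5556 = 0.203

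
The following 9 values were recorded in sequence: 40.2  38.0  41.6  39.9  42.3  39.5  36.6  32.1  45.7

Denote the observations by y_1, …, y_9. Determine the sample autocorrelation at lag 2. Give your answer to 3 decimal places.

-0.167

Mean ȳ = (40.2 + 38.0 + 41.6 + 39.9 + 42.3 + 39.5 + 36.6 + 32.1 + 45.7)/9 = 39.5444
Σ(y_t−ȳ)(y_{t+2}−ȳ) = (1.3475) + (-0.5491) + (5.6642) + (-0.0158) + (-8.1136) + (0.3309) + (-18.1247) = -19.4606
Denominator Σ(y_t−ȳ)² = 116.7422
r_2 = -19.4606 / 116.7422 = -0.167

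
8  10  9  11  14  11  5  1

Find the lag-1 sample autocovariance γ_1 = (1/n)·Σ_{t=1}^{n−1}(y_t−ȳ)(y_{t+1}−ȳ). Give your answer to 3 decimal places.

5.639

Mean ȳ = (8 + 10 + 9 + 11 + 14 + 11 + 5 + 1)/8 = 8.6250
Deviations: -0.6250, 1.3750, 0.3750, 2.3750, 5.3750, 2.3750, -3.6250, -7.6250
Σ_{t=1}^{7}(y_t−ȳ)(y_{t+1}−ȳ) = 45.1094
γ_1 = 45.1094 / 8 = 5.639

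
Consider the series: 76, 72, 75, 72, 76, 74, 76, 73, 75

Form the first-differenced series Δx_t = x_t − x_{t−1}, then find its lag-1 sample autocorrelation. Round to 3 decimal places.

-0.803

First differences Δx: -4, 3, -3, 4, -2, 2, -3, 2
Mean of differences = -0.1250
Numerator Σ(Δx_t−Δx̄)(Δx_{t+1}−Δx̄) = -56.8906
Denominator Σ(Δx_t−Δx̄)² = 70.8750
r_1(Δx) = -56.8906 / 70.8750 = -0.803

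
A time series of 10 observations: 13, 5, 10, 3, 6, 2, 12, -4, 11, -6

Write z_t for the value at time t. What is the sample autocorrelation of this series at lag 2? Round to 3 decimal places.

Mean z̄ = (13 + 5 + 10 + 3 + 6 + 2 + 12 − 4 + 11 − 6)/10 = 5.2000
Numerator Σ_{t=1}^{8}(z_t−z̄)(z_{t+2}−z̄) = 226.1200
Denominator Σ(z_t−z̄)² = 389.6000
r_2 = 226.1200 / 389.6000 = 0.580

0.580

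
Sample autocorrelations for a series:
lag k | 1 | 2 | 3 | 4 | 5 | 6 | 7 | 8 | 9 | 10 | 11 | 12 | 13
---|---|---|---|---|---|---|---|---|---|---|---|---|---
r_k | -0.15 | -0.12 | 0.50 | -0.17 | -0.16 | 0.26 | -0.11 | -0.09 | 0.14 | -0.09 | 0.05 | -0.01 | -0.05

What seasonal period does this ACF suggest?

3

The largest autocorrelation is r_3 = 0.50, with a weaker echo at lag 6 (0.26); the remaining lags stay at or below 0.14.
The dominant spike at lag 3 indicates a seasonal period of 3.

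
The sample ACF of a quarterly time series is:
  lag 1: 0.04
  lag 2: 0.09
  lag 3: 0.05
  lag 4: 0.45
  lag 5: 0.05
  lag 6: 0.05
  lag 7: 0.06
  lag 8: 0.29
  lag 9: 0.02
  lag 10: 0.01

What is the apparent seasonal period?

The largest autocorrelation is r_4 = 0.45, with a weaker echo at lag 8 (0.29); the remaining lags stay at or below 0.09.
The dominant spike at lag 4 indicates a seasonal period of 4.

4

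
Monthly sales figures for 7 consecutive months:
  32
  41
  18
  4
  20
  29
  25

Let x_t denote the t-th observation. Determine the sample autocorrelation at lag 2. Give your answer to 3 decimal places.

-0.558

Mean x̄ = (32 + 41 + 18 + 4 + 20 + 29 + 25)/7 = 24.1429
Σ(x_t−x̄)(x_{t+2}−x̄) = (-48.2653) + (-339.5510) + (25.4490) + (-97.8367) + (-3.5510) = -463.7551
Denominator Σ(x_t−x̄)² = 830.8571
r_2 = -463.7551 / 830.8571 = -0.558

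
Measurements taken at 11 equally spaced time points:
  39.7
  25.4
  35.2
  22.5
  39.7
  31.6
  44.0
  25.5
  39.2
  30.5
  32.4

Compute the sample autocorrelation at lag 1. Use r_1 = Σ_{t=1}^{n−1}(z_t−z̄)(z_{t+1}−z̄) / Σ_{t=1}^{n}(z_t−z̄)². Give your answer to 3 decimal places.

Mean z̄ = (39.7 + 25.4 + 35.2 + 22.5 + 39.7 + 31.6 + 44.0 + 25.5 + 39.2 + 30.5 + 32.4)/11 = 33.2455
Numerator Σ_{t=1}^{10}(z_t−z̄)(z_{t+1}−z̄) = -328.0957
Denominator Σ(z_t−z̄)² = 486.2273
r_1 = -328.0957 / 486.2273 = -0.675

-0.675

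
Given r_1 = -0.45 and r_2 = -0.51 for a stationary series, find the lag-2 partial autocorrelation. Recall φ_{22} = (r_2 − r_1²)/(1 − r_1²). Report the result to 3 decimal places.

φ_{22} = (r_2 − r_1²) / (1 − r_1²)
r_1² = (-0.45)² = 0.2025
Numerator = -0.51 − 0.2025 = -0.7125; denominator = 1 − 0.2025 = 0.7975
φ_{22} = -0.7125 / 0.7975 = -0.893

-0.893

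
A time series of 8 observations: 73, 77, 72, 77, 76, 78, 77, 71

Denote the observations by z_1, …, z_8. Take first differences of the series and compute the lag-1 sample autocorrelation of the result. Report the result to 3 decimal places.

First differences Δz: 4, -5, 5, -1, 2, -1, -6
Mean of differences = -0.2857
Numerator Σ(Δz_t−Δz̄)(Δz_{t+1}−Δz̄) = -48.0816
Denominator Σ(Δz_t−Δz̄)² = 107.4286
r_1(Δz) = -48.0816 / 107.4286 = -0.448

-0.448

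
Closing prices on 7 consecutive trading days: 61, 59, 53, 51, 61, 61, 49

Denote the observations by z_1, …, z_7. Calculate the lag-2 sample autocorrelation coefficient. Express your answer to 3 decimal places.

Mean z̄ = (61 + 59 + 53 + 51 + 61 + 61 + 49)/7 = 56.4286
Deviations from mean: 4.5714, 2.5714, -3.4286, -5.4286, 4.5714, 4.5714, -7.4286
Numerator Σ_{t=1}^{5}(z_t−z̄)(z_{t+2}−z̄) = -104.0816
Denominator Σ(z_t−z̄)² = 165.7143
r_2 = -104.0816 / 165.7143 = -0.628

-0.628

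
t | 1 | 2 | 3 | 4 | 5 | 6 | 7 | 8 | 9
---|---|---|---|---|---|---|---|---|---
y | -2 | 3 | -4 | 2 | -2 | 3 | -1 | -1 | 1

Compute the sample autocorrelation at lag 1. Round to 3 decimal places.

-0.798

Mean ȳ = (-2 + 3 − 4 + 2 − 2 + 3 − 1 − 1 + 1)/9 = -0.1111
Numerator Σ_{t=1}^{8}(y_t−ȳ)(y_{t+1}−ȳ) = -39.0123
Denominator Σ(y_t−ȳ)² = 48.8889
r_1 = -39.0123 / 48.8889 = -0.798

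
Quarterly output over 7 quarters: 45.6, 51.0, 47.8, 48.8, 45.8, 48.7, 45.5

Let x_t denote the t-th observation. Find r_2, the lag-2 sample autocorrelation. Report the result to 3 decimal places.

0.325

Mean x̄ = (45.6 + 51.0 + 47.8 + 48.8 + 45.8 + 48.7 + 45.5)/7 = 47.6000
Numerator Σ_{t=1}^{5}(x_t−x̄)(x_{t+2}−x̄) = 8.4200
Denominator Σ(x_t−x̄)² = 25.9000
r_2 = 8.4200 / 25.9000 = 0.325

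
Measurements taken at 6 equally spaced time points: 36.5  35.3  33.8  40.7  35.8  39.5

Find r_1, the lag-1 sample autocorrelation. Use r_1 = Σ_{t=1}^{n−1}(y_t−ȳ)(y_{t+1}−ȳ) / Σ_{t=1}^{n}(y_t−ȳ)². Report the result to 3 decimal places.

Mean ȳ = (36.5 + 35.3 + 33.8 + 40.7 + 35.8 + 39.5)/6 = 36.9333
Σ(y_t−ȳ)(y_{t+1}−ȳ) = (0.7078) + (5.1178) + (-11.8022) + (-4.2689) + (-2.9089) = -13.1544
Denominator Σ(y_t−ȳ)² = 34.7333
r_1 = -13.1544 / 34.7333 = -0.379

-0.379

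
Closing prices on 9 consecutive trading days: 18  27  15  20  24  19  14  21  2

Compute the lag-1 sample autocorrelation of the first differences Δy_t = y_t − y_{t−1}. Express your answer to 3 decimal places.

First differences Δy: 9, -12, 5, 4, -5, -5, 7, -19
Mean of differences = -2.0000
Numerator Σ(Δy_t−Δȳ)(Δy_{t+1}−Δȳ) = -327.0000
Denominator Σ(Δy_t−Δȳ)² = 694.0000
r_1(Δy) = -327.0000 / 694.0000 = -0.471

-0.471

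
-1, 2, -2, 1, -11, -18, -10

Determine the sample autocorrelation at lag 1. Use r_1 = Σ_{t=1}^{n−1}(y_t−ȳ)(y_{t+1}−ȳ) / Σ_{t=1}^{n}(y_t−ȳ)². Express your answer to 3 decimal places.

0.509

Mean ȳ = (-1 + 2 − 2 + 1 − 11 − 18 − 10)/7 = -5.5714
Σ(y_t−ȳ)(y_{t+1}−ȳ) = (34.6122) + (27.0408) + (23.4694) + (-35.6735) + (67.4694) + (55.0408) = 171.9592
Denominator Σ(y_t−ȳ)² = 337.7143
r_1 = 171.9592 / 337.7143 = 0.509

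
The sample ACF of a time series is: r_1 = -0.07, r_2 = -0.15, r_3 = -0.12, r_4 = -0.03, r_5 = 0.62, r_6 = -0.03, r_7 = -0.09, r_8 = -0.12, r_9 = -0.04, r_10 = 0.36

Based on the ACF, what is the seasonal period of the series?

The largest autocorrelation is r_5 = 0.62, with a weaker echo at lag 10 (0.36); the remaining lags stay at or below -0.03.
The dominant spike at lag 5 indicates a seasonal period of 5.

5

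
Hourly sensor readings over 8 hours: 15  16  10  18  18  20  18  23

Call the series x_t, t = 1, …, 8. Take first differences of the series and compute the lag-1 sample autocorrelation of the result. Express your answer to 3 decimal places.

-0.573

First differences Δx: 1, -6, 8, 0, 2, -2, 5
Mean of differences = 1.1429
Numerator Σ(Δx_t−Δx̄)(Δx_{t+1}−Δx̄) = -71.5918
Denominator Σ(Δx_t−Δx̄)² = 124.8571
r_1(Δx) = -71.5918 / 124.8571 = -0.573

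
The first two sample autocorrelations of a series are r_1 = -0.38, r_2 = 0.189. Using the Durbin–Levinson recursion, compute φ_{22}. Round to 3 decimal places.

φ_{22} = (r_2 − r_1²) / (1 − r_1²)
r_1² = (-0.38)² = 0.1444
Numerator = 0.189 − 0.1444 = 0.0446; denominator = 1 − 0.1444 = 0.8556
φ_{22} = 0.0446 / 0.8556 = 0.052

0.052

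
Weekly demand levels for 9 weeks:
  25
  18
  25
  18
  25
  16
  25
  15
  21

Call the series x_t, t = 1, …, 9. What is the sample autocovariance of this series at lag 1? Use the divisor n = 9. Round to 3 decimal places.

Mean x̄ = (25 + 18 + 25 + 18 + 25 + 16 + 25 + 15 + 21)/9 = 20.8889
Σ_{t=1}^{8}(x_t−x̄)(x_{t+1}−x̄) = -112.5679
γ_1 = -112.5679 / 9 = -12.508

-12.508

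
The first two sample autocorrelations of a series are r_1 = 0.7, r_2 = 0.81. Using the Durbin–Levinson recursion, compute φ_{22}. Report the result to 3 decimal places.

0.627

φ_{22} = (r_2 − r_1²) / (1 − r_1²)
r_1² = (0.7)² = 0.49
Numerator = 0.81 − 0.4900 = 0.3200; denominator = 1 − 0.4900 = 0.5100
φ_{22} = 0.3200 / 0.5100 = 0.627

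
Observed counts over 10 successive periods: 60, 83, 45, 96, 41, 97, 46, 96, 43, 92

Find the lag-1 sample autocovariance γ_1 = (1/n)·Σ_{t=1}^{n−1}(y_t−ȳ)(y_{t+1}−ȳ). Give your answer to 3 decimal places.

-521.131

Mean ȳ = (60 + 83 + 45 + 96 + 41 + 97 + 46 + 96 + 43 + 92)/10 = 69.9000
Σ_{t=1}^{9}(y_t−ȳ)(y_{t+1}−ȳ) = -5211.3100
γ_1 = -5211.3100 / 10 = -521.131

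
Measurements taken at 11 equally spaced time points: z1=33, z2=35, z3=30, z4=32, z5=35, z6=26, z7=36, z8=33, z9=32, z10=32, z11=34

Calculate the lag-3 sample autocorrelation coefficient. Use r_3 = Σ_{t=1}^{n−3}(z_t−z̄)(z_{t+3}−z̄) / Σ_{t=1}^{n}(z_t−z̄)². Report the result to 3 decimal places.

0.313

Mean z̄ = (33 + 35 + 30 + 32 + 35 + 26 + 36 + 33 + 32 + 32 + 34)/11 = 32.5455
Numerator Σ_{t=1}^{8}(z_t−z̄)(z_{t+3}−z̄) = 24.0165
Denominator Σ(z_t−z̄)² = 76.7273
r_3 = 24.0165 / 76.7273 = 0.313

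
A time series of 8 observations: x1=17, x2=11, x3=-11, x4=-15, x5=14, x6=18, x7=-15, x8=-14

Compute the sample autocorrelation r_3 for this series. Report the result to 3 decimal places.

-0.160

Mean x̄ = (17 + 11 − 11 − 15 + 14 + 18 − 15 − 14)/8 = 0.6250
Deviations from mean: 16.3750, 10.3750, -11.6250, -15.6250, 13.3750, 17.3750, -15.6250, -14.6250
Σ(x_t−x̄)(x_{t+3}−x̄) = (-255.8594) + (138.7656) + (-201.9844) + (244.1406) + (-195.6094) = -270.5469
Denominator Σ(x_t−x̄)² = 1693.8750
r_3 = -270.5469 / 1693.8750 = -0.160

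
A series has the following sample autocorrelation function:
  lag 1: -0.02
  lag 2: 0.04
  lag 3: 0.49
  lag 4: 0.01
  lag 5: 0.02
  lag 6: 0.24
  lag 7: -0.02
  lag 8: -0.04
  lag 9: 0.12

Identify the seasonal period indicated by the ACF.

3

The largest autocorrelation is r_3 = 0.49, with a weaker echo at lag 6 (0.24); the remaining lags stay at or below 0.12.
The dominant spike at lag 3 indicates a seasonal period of 3.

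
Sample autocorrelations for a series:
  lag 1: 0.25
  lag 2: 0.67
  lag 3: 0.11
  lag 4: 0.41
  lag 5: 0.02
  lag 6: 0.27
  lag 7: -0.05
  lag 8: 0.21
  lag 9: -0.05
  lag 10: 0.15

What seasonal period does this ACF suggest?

2

The largest autocorrelation is r_2 = 0.67, with weaker echoes at lags 4 (0.41) and 6 (0.27); the remaining lags stay at or below 0.25.
The dominant spike at lag 2 indicates a seasonal period of 2.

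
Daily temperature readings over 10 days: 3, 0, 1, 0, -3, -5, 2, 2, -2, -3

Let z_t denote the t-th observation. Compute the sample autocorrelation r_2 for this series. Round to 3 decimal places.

Mean z̄ = (3 + 0 + 1 + 0 − 3 − 5 + 2 + 2 − 2 − 3)/10 = -0.5000
Numerator Σ_{t=1}^{8}(z_t−z̄)(z_{t+2}−z̄) = -28.0000
Denominator Σ(z_t−z̄)² = 62.5000
r_2 = -28.0000 / 62.5000 = -0.448

-0.448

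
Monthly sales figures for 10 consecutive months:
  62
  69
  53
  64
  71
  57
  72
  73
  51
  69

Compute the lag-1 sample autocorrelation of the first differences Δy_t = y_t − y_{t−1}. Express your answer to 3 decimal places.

-0.535

First differences Δy: 7, -16, 11, 7, -14, 15, 1, -22, 18
Mean of differences = 0.7778
Numerator Σ(Δy_t−Δȳ)(Δy_{t+1}−Δȳ) = -908.6049
Denominator Σ(Δy_t−Δȳ)² = 1699.5556
r_1(Δy) = -908.6049 / 1699.5556 = -0.535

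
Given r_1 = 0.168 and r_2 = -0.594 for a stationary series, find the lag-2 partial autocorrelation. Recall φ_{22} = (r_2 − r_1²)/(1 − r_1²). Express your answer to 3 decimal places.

-0.640

φ_{22} = (r_2 − r_1²) / (1 − r_1²)
r_1² = (0.168)² = 0.028224
Numerator = -0.594 − 0.0282 = -0.6222; denominator = 1 − 0.0282 = 0.9718
φ_{22} = -0.6222 / 0.9718 = -0.640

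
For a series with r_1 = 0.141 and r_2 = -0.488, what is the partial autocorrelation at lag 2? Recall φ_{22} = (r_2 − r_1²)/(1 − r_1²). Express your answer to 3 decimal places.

-0.518

φ_{22} = (r_2 − r_1²) / (1 − r_1²)
r_1² = (0.141)² = 0.019881
Numerator = -0.488 − 0.0199 = -0.5079; denominator = 1 − 0.0199 = 0.9801
φ_{22} = -0.5079 / 0.9801 = -0.518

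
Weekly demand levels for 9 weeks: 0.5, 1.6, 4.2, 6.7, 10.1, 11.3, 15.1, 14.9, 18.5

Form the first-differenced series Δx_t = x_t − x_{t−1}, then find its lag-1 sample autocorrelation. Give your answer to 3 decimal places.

First differences Δx: 1.1, 2.6, 2.5, 3.4, 1.2, 3.8, -0.2, 3.6
Mean of differences = 2.2500
Numerator Σ(Δx_t−Δx̄)(Δx_{t+1}−Δx̄) = -9.9675
Denominator Σ(Δx_t−Δx̄)² = 14.1600
r_1(Δx) = -9.9675 / 14.1600 = -0.704

-0.704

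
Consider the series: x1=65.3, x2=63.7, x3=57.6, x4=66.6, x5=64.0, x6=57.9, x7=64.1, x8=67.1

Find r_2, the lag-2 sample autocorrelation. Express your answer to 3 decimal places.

Mean x̄ = (65.3 + 63.7 + 57.6 + 66.6 + 64.0 + 57.9 + 64.1 + 67.1)/8 = 63.2875
Deviations from mean: 2.0125, 0.4125, -5.6875, 3.3125, 0.7125, -5.3875, 0.8125, 3.8125
Σ(x_t−x̄)(x_{t+2}−x̄) = (-11.4461) + (1.3664) + (-4.0523) + (-17.8461) + (0.5789) + (-20.5398) = -51.9391
Denominator Σ(x_t−x̄)² = 92.2688
r_2 = -51.9391 / 92.2688 = -0.563

-0.563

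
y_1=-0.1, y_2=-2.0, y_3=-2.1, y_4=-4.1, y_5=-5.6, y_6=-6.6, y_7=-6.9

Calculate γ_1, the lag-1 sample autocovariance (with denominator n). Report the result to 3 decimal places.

3.328

Mean ȳ = (-0.1 − 2.0 − 2.1 − 4.1 − 5.6 − 6.6 − 6.9)/7 = -3.9143
Deviations: 3.8143, 1.9143, 1.8143, -0.1857, -1.6857, -2.6857, -2.9857
Σ_{t=1}^{6}(y_t−ȳ)(y_{t+1}−ȳ) = 23.2969
γ_1 = 23.2969 / 7 = 3.328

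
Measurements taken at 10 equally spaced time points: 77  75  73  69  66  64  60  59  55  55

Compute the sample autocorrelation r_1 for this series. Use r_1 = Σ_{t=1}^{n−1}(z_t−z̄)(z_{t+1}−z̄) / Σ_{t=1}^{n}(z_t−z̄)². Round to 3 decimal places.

Mean z̄ = (77 + 75 + 73 + 69 + 66 + 64 + 60 + 59 + 55 + 55)/10 = 65.3000
Numerator Σ_{t=1}^{9}(z_t−z̄)(z_{t+1}−z̄) = 429.6100
Denominator Σ(z_t−z̄)² = 586.1000
r_1 = 429.6100 / 586.1000 = 0.733

0.733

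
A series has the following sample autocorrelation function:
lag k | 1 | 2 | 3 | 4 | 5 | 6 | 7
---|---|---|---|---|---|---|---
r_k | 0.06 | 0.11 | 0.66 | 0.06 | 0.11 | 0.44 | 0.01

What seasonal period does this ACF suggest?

3

The largest autocorrelation is r_3 = 0.66, with a weaker echo at lag 6 (0.44); the remaining lags stay at or below 0.11.
The dominant spike at lag 3 indicates a seasonal period of 3.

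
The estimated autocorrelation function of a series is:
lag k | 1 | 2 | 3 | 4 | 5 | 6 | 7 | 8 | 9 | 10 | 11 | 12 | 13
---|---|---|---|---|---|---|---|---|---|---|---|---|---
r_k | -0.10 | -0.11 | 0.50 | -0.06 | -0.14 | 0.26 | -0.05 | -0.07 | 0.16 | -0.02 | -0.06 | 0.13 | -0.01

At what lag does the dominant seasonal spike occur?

3

The largest autocorrelation is r_3 = 0.50, with weaker echoes at lags 6 (0.26) and 9 (0.16); the remaining lags stay at or below 0.13.
The dominant spike at lag 3 indicates a seasonal period of 3.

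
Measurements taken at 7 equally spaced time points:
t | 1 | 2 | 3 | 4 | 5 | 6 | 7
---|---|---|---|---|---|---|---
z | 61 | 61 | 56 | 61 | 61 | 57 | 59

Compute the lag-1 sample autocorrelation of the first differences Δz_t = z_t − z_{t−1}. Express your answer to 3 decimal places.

First differences Δz: 0, -5, 5, 0, -4, 2
Mean of differences = -0.3333
Numerator Σ(Δz_t−Δz̄)(Δz_{t+1}−Δz̄) = -34.4444
Denominator Σ(Δz_t−Δz̄)² = 69.3333
r_1(Δz) = -34.4444 / 69.3333 = -0.497

-0.497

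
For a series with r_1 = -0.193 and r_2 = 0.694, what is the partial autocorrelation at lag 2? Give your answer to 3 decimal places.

φ_{22} = (r_2 − r_1²) / (1 − r_1²)
r_1² = (-0.193)² = 0.037249
Numerator = 0.694 − 0.0372 = 0.6568; denominator = 1 − 0.0372 = 0.9628
φ_{22} = 0.6568 / 0.9628 = 0.682

0.682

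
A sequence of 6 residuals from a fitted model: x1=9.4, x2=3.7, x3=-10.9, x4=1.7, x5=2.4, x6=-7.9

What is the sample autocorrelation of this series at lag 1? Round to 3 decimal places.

-0.137

Mean x̄ = (9.4 + 3.7 − 10.9 + 1.7 + 2.4 − 7.9)/6 = -0.2667
Deviations from mean: 9.6667, 3.9667, -10.6333, 1.9667, 2.6667, -7.6333
Σ(x_t−x̄)(x_{t+1}−x̄) = (38.3444) + (-42.1789) + (-20.9122) + (5.2444) + (-20.3556) = -39.8578
Denominator Σ(x_t−x̄)² = 291.4933
r_1 = -39.8578 / 291.4933 = -0.137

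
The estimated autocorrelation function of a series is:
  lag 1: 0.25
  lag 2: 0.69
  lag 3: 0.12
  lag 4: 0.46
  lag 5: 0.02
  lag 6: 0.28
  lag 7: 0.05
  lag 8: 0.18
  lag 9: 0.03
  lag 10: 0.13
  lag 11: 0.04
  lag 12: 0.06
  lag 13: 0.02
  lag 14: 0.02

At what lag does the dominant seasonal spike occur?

2

The largest autocorrelation is r_2 = 0.69, with weaker echoes at lags 4 (0.46) and 6 (0.28); the remaining lags stay at or below 0.25.
The dominant spike at lag 2 indicates a seasonal period of 2.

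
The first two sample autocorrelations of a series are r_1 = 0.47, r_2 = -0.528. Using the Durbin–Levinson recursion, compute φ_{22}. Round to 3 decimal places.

φ_{22} = (r_2 − r_1²) / (1 − r_1²)
r_1² = (0.47)² = 0.2209
Numerator = -0.528 − 0.2209 = -0.7489; denominator = 1 − 0.2209 = 0.7791
φ_{22} = -0.7489 / 0.7791 = -0.961

-0.961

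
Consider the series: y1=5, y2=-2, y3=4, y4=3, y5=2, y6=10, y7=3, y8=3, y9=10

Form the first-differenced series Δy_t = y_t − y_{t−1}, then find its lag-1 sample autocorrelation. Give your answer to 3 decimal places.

-0.466

First differences Δy: -7, 6, -1, -1, 8, -7, 0, 7
Mean of differences = 0.6250
Numerator Σ(Δy_t−Δȳ)(Δy_{t+1}−Δȳ) = -114.5156
Denominator Σ(Δy_t−Δȳ)² = 245.8750
r_1(Δy) = -114.5156 / 245.8750 = -0.466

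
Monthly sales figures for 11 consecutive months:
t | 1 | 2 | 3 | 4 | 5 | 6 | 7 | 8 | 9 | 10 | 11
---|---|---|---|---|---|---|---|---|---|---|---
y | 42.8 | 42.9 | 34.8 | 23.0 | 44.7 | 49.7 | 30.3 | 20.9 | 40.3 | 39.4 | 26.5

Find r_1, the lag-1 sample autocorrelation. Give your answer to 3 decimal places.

-0.016

Mean ȳ = (42.8 + 42.9 + 34.8 + 23.0 + 44.7 + 49.7 + 30.3 + 20.9 + 40.3 + 39.4 + 26.5)/11 = 35.9364
Numerator Σ_{t=1}^{10}(y_t−ȳ)(y_{t+1}−ȳ) = -14.1768
Denominator Σ(y_t−ȳ)² = 908.4255
r_1 = -14.1768 / 908.4255 = -0.016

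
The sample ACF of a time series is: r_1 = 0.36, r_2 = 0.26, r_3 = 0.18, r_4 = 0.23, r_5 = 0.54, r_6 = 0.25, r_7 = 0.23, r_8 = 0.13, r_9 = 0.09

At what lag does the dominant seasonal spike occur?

5

The largest autocorrelation is r_5 = 0.54; the remaining lags stay at or below 0.36. The elevated value at lag 1 (0.36), dropping to 0.26 at lag 2, reflects decaying short-term dependence rather than seasonality.
The dominant spike at lag 5 indicates a seasonal period of 5.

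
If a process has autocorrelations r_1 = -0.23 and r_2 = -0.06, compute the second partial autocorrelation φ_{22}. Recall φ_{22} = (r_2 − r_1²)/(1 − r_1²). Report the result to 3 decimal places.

φ_{22} = (r_2 − r_1²) / (1 − r_1²)
r_1² = (-0.23)² = 0.0529
Numerator = -0.06 − 0.0529 = -0.1129; denominator = 1 − 0.0529 = 0.9471
φ_{22} = -0.1129 / 0.9471 = -0.119

-0.119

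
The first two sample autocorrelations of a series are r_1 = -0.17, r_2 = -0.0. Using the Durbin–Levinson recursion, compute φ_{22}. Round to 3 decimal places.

-0.030

φ_{22} = (r_2 − r_1²) / (1 − r_1²)
r_1² = (-0.17)² = 0.0289
Numerator = -0.0 − 0.0289 = -0.0289; denominator = 1 − 0.0289 = 0.9711
φ_{22} = -0.0289 / 0.9711 = -0.030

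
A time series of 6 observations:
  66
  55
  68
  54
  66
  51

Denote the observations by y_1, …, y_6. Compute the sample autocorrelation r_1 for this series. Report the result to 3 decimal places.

Mean ȳ = (66 + 55 + 68 + 54 + 66 + 51)/6 = 60.0000
Σ(y_t−ȳ)(y_{t+1}−ȳ) = (-30.0000) + (-40.0000) + (-48.0000) + (-36.0000) + (-54.0000) = -208.0000
Denominator Σ(y_t−ȳ)² = 278.0000
r_1 = -208.0000 / 278.0000 = -0.748

-0.748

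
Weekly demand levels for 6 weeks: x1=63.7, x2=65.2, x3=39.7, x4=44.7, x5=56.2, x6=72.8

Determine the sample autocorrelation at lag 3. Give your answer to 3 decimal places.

Mean x̄ = (63.7 + 65.2 + 39.7 + 44.7 + 56.2 + 72.8)/6 = 57.0500
Numerator Σ_{t=1}^{3}(x_t−x̄)(x_{t+3}−x̄) = -362.3175
Denominator Σ(x_t−x̄)² = 812.9750
r_3 = -362.3175 / 812.9750 = -0.446

-0.446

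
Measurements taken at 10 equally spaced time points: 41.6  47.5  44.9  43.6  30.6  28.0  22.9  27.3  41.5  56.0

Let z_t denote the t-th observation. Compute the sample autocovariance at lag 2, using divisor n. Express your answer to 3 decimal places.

Mean z̄ = (41.6 + 47.5 + 44.9 + 43.6 + 30.6 + 28.0 + 22.9 + 27.3 + 41.5 + 56.0)/10 = 38.3900
Σ_{t=1}^{8}(z_t−z̄)(z_{t+2}−z̄) = -44.0612
γ_2 = -44.0612 / 10 = -4.406

-4.406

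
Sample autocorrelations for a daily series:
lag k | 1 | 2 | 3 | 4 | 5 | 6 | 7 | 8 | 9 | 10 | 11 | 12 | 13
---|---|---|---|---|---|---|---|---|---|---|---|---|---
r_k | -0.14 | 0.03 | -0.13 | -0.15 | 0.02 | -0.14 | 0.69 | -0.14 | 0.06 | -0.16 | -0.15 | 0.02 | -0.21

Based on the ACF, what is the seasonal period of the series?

7

The largest autocorrelation is r_7 = 0.69; the remaining lags stay at or below 0.06.
The dominant spike at lag 7 indicates a seasonal period of 7.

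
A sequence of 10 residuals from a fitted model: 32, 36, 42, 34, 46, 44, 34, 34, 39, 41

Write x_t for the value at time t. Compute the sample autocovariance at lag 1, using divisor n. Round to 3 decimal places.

Mean x̄ = (32 + 36 + 42 + 34 + 46 + 44 + 34 + 34 + 39 + 41)/10 = 38.2000
Σ_{t=1}^{9}(x_t−x̄)(x_{t+1}−x̄) = -6.0400
γ_1 = -6.0400 / 10 = -0.604

-0.604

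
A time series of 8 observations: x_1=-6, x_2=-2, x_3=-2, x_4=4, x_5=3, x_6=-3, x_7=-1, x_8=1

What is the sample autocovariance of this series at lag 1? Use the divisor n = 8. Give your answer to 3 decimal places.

1.461

Mean x̄ = (-6 − 2 − 2 + 4 + 3 − 3 − 1 + 1)/8 = -0.7500
Deviations: -5.2500, -1.2500, -1.2500, 4.7500, 3.7500, -2.2500, -0.2500, 1.7500
Σ_{t=1}^{7}(x_t−x̄)(x_{t+1}−x̄) = 11.6875
γ_1 = 11.6875 / 8 = 1.461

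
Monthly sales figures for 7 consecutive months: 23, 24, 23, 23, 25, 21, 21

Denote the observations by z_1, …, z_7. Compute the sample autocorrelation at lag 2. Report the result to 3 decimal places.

Mean z̄ = (23 + 24 + 23 + 23 + 25 + 21 + 21)/7 = 22.8571
Deviations from mean: 0.1429, 1.1429, 0.1429, 0.1429, 2.1429, -1.8571, -1.8571
Numerator Σ_{t=1}^{5}(z_t−z̄)(z_{t+2}−z̄) = -3.7551
Denominator Σ(z_t−z̄)² = 12.8571
r_2 = -3.7551 / 12.8571 = -0.292

-0.292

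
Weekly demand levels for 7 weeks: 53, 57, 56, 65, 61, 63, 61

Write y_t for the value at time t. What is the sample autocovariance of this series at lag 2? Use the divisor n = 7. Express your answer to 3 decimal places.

Mean ȳ = (53 + 57 + 56 + 65 + 61 + 63 + 61)/7 = 59.4286
Deviations: -6.4286, -2.4286, -3.4286, 5.5714, 1.5714, 3.5714, 1.5714
Σ_{t=1}^{5}(y_t−ȳ)(y_{t+2}−ȳ) = 25.4898
γ_2 = 25.4898 / 7 = 3.641

3.641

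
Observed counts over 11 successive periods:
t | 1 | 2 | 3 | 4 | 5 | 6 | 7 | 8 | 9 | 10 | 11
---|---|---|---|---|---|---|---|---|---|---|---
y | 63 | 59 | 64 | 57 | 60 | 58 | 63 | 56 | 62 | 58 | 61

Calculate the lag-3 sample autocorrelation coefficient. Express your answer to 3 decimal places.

Mean ȳ = (63 + 59 + 64 + 57 + 60 + 58 + 63 + 56 + 62 + 58 + 61)/11 = 60.0909
Numerator Σ_{t=1}^{8}(y_t−ȳ)(y_{t+3}−ȳ) = -39.4793
Denominator Σ(y_t−ȳ)² = 72.9091
r_3 = -39.4793 / 72.9091 = -0.541

-0.541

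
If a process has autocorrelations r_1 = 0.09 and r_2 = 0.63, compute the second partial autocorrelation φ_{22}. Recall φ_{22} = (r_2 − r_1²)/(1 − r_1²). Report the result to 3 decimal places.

0.627

φ_{22} = (r_2 − r_1²) / (1 − r_1²)
r_1² = (0.09)² = 0.0081
Numerator = 0.63 − 0.0081 = 0.6219; denominator = 1 − 0.0081 = 0.9919
φ_{22} = 0.6219 / 0.9919 = 0.627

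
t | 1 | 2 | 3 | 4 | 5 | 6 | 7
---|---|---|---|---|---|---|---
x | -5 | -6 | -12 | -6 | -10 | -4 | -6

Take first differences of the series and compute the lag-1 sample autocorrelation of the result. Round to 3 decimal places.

-0.696

First differences Δx: -1, -6, 6, -4, 6, -2
Mean of differences = -0.1667
Numerator Σ(Δx_t−Δx̄)(Δx_{t+1}−Δx̄) = -89.6944
Denominator Σ(Δx_t−Δx̄)² = 128.8333
r_1(Δx) = -89.6944 / 128.8333 = -0.696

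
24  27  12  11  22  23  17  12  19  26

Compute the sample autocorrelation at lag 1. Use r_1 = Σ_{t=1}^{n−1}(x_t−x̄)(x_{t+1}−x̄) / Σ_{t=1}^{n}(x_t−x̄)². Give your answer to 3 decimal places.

0.112

Mean x̄ = (24 + 27 + 12 + 11 + 22 + 23 + 17 + 12 + 19 + 26)/10 = 19.3000
Numerator Σ_{t=1}^{9}(x_t−x̄)(x_{t+1}−x̄) = 36.6100
Denominator Σ(x_t−x̄)² = 328.1000
r_1 = 36.6100 / 328.1000 = 0.112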